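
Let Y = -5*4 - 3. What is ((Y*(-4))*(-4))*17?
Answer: -6256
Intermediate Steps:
Y = -23 (Y = -20 - 3 = -23)
((Y*(-4))*(-4))*17 = (-23*(-4)*(-4))*17 = (92*(-4))*17 = -368*17 = -6256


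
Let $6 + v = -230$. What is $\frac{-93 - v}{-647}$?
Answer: $- \frac{143}{647} \approx -0.22102$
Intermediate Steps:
$v = -236$ ($v = -6 - 230 = -236$)
$\frac{-93 - v}{-647} = \frac{-93 - -236}{-647} = \left(-93 + 236\right) \left(- \frac{1}{647}\right) = 143 \left(- \frac{1}{647}\right) = - \frac{143}{647}$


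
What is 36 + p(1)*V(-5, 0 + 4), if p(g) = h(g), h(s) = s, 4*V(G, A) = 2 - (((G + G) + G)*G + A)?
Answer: 67/4 ≈ 16.750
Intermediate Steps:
V(G, A) = ½ - 3*G²/4 - A/4 (V(G, A) = (2 - (((G + G) + G)*G + A))/4 = (2 - ((2*G + G)*G + A))/4 = (2 - ((3*G)*G + A))/4 = (2 - (3*G² + A))/4 = (2 - (A + 3*G²))/4 = (2 + (-A - 3*G²))/4 = (2 - A - 3*G²)/4 = ½ - 3*G²/4 - A/4)
p(g) = g
36 + p(1)*V(-5, 0 + 4) = 36 + 1*(½ - ¾*(-5)² - (0 + 4)/4) = 36 + 1*(½ - ¾*25 - ¼*4) = 36 + 1*(½ - 75/4 - 1) = 36 + 1*(-77/4) = 36 - 77/4 = 67/4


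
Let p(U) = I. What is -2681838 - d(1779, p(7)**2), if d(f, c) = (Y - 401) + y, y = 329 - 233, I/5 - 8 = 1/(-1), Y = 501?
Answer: -2682034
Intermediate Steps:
I = 35 (I = 40 + 5*(1/(-1)) = 40 + 5*(1*(-1)) = 40 + 5*(-1) = 40 - 5 = 35)
p(U) = 35
y = 96
d(f, c) = 196 (d(f, c) = (501 - 401) + 96 = 100 + 96 = 196)
-2681838 - d(1779, p(7)**2) = -2681838 - 1*196 = -2681838 - 196 = -2682034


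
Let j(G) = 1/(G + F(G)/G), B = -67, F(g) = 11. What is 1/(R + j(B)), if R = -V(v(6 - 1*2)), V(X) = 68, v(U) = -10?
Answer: -4500/306067 ≈ -0.014703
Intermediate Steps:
R = -68 (R = -1*68 = -68)
j(G) = 1/(G + 11/G)
1/(R + j(B)) = 1/(-68 - 67/(11 + (-67)²)) = 1/(-68 - 67/(11 + 4489)) = 1/(-68 - 67/4500) = 1/(-306067/4500) = -4500/306067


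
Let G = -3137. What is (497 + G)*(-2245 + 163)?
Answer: 5496480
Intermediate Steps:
(497 + G)*(-2245 + 163) = (497 - 3137)*(-2245 + 163) = -2640*(-2082) = 5496480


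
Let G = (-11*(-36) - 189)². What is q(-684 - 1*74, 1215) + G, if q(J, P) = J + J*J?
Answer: 616655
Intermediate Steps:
q(J, P) = J + J²
G = 42849 (G = (396 - 189)² = 207² = 42849)
q(-684 - 1*74, 1215) + G = (-684 - 1*74)*(1 + (-684 - 1*74)) + 42849 = (-684 - 74)*(1 + (-684 - 74)) + 42849 = -758*(1 - 758) + 42849 = -758*(-757) + 42849 = 573806 + 42849 = 616655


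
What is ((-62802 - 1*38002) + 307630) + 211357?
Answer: 418183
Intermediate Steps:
((-62802 - 1*38002) + 307630) + 211357 = ((-62802 - 38002) + 307630) + 211357 = (-100804 + 307630) + 211357 = 206826 + 211357 = 418183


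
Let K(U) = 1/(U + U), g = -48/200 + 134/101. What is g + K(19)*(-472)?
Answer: -543764/47975 ≈ -11.334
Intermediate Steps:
g = 2744/2525 (g = -48*1/200 + 134*(1/101) = -6/25 + 134/101 = 2744/2525 ≈ 1.0867)
K(U) = 1/(2*U)
g + K(19)*(-472) = 2744/2525 + ((½)/19)*(-472) = 2744/2525 + ((½)*(1/19))*(-472) = 2744/2525 + (1/38)*(-472) = 2744/2525 - 236/19 = -543764/47975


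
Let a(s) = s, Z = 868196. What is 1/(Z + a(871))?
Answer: 1/869067 ≈ 1.1507e-6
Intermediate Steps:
1/(Z + a(871)) = 1/(868196 + 871) = 1/869067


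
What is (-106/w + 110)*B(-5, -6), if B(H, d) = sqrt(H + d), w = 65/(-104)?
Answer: 1398*I*sqrt(11)/5 ≈ 927.33*I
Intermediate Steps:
w = -5/8 (w = 65*(-1/104) = -5/8 ≈ -0.62500)
(-106/w + 110)*B(-5, -6) = (-106/(-5/8) + 110)*sqrt(-5 - 6) = (-106*(-8/5) + 110)*sqrt(-11) = (848/5 + 110)*(I*sqrt(11)) = 1398*(I*sqrt(11))/5 = 1398*I*sqrt(11)/5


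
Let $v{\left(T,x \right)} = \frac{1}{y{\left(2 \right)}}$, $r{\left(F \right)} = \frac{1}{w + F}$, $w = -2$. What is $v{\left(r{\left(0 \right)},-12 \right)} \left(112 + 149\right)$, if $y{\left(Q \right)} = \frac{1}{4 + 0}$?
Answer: $1044$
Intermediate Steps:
$y{\left(Q \right)} = \frac{1}{4}$
$r{\left(F \right)} = \frac{1}{-2 + F}$
$v{\left(T,x \right)} = 4$ ($v{\left(T,x \right)} = \frac{1}{\frac{1}{4}} = 4$)
$v{\left(r{\left(0 \right)},-12 \right)} \left(112 + 149\right) = 4 \left(112 + 149\right) = 4 \cdot 261 = 1044$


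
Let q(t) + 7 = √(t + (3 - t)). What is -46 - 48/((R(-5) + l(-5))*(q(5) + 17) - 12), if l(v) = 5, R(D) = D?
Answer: -42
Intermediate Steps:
q(t) = -7 + √3 (q(t) = -7 + √(t + (3 - t)) = -7 + √3)
-46 - 48/((R(-5) + l(-5))*(q(5) + 17) - 12) = -46 - 48/((-5 + 5)*((-7 + √3) + 17) - 12) = -46 - 48/(0*(10 + √3) - 12) = -46 - 48/(0 - 12) = -46 - 48/(-12) = -46 - 1/12*(-48) = -46 + 4 = -42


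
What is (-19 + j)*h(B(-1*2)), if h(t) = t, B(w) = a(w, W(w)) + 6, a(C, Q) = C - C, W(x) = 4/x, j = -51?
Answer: -420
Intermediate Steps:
a(C, Q) = 0
B(w) = 6 (B(w) = 0 + 6 = 6)
(-19 + j)*h(B(-1*2)) = (-19 - 51)*6 = -70*6 = -420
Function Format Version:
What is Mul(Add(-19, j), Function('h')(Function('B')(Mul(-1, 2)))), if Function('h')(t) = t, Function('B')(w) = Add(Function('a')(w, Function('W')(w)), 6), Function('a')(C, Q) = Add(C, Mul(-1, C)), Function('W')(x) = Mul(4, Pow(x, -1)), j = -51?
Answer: -420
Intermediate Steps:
Function('a')(C, Q) = 0
Function('B')(w) = 6 (Function('B')(w) = Add(0, 6) = 6)
Mul(Add(-19, j), Function('h')(Function('B')(Mul(-1, 2)))) = Mul(Add(-19, -51), 6) = Mul(-70, 6) = -420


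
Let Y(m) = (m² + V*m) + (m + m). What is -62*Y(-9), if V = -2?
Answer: -5022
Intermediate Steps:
Y(m) = m² (Y(m) = (m² - 2*m) + (m + m) = (m² - 2*m) + 2*m = m²)
-62*Y(-9) = -62*(-9)² = -62*81 = -5022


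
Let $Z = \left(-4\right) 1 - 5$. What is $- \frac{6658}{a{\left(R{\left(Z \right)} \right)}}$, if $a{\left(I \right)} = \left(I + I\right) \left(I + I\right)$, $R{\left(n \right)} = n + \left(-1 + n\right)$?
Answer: $- \frac{3329}{722} \approx -4.6108$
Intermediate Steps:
$Z = -9$ ($Z = -4 - 5 = -9$)
$R{\left(n \right)} = -1 + 2 n$
$a{\left(I \right)} = 4 I^{2}$ ($a{\left(I \right)} = 2 I 2 I = 4 I^{2}$)
$- \frac{6658}{a{\left(R{\left(Z \right)} \right)}} = - \frac{6658}{4 \left(-1 + 2 \left(-9\right)\right)^{2}} = - \frac{6658}{4 \left(-1 - 18\right)^{2}} = - \frac{6658}{4 \left(-19\right)^{2}} = - \frac{6658}{4 \cdot 361} = - \frac{6658}{1444} = \left(-6658\right) \frac{1}{1444} = - \frac{3329}{722}$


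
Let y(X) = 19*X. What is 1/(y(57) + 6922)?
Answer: 1/8005 ≈ 0.00012492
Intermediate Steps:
1/(y(57) + 6922) = 1/(19*57 + 6922) = 1/(1083 + 6922) = 1/8005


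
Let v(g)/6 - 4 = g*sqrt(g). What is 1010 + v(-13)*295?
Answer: 8090 - 23010*I*sqrt(13) ≈ 8090.0 - 82964.0*I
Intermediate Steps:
v(g) = 24 + 6*g**(3/2) (v(g) = 24 + 6*(g*sqrt(g)) = 24 + 6*g**(3/2))
1010 + v(-13)*295 = 1010 + (24 + 6*(-13)**(3/2))*295 = 1010 + (24 + 6*(-13*I*sqrt(13)))*295 = 1010 + (24 - 78*I*sqrt(13))*295 = 1010 + (7080 - 23010*I*sqrt(13)) = 8090 - 23010*I*sqrt(13)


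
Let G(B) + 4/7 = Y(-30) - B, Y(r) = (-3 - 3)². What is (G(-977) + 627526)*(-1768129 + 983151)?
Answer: -3453721870082/7 ≈ -4.9339e+11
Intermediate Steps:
Y(r) = 36 (Y(r) = (-6)² = 36)
G(B) = 248/7 - B (G(B) = -4/7 + (36 - B) = 248/7 - B)
(G(-977) + 627526)*(-1768129 + 983151) = ((248/7 - 1*(-977)) + 627526)*(-1768129 + 983151) = ((248/7 + 977) + 627526)*(-784978) = (7087/7 + 627526)*(-784978) = (4399769/7)*(-784978) = -3453721870082/7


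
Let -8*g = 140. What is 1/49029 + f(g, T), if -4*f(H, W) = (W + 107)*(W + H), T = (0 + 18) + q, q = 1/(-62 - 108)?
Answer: -21878132741/1416938100 ≈ -15.440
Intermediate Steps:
q = -1/170 (q = 1/(-170) = -1/170 ≈ -0.0058824)
T = 3059/170 (T = (0 + 18) - 1/170 = 18 - 1/170 = 3059/170 ≈ 17.994)
g = -35/2 (g = -1/8*140 = -35/2 ≈ -17.500)
f(H, W) = -(107 + W)*(H + W)/4 (f(H, W) = -(W + 107)*(W + H)/4 = -(107 + W)*(H + W)/4)
1/49029 + f(g, T) = 1/49029 + (-107/4*(-35/2) - 107/4*3059/170 - (3059/170)**2/4 - 1/4*(-35/2)*3059/170) = 1/49029 + (3745/8 - 327313/680 - 1/4*9357481/28900 + 21413/272) = 1/49029 + (3745/8 - 327313/680 - 9357481/115600 + 21413/272) = 1/49029 - 446229/28900 = -21878132741/1416938100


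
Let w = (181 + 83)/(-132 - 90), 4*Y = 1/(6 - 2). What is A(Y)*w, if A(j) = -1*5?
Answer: 220/37 ≈ 5.9459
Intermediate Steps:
Y = 1/16 (Y = 1/(4*(6 - 2)) = (¼)/4 = (¼)*(¼) = 1/16 ≈ 0.062500)
A(j) = -5
w = -44/37 (w = 264/(-222) = 264*(-1/222) = -44/37 ≈ -1.1892)
A(Y)*w = -5*(-44/37) = 220/37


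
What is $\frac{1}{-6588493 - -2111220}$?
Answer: $- \frac{1}{4477273} \approx -2.2335 \cdot 10^{-7}$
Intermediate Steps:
$\frac{1}{-6588493 - -2111220} = \frac{1}{-6588493 + 2111220} = \frac{1}{-4477273} = - \frac{1}{4477273}$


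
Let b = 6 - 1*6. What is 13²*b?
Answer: 0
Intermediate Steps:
b = 0 (b = 6 - 6 = 0)
13²*b = 13²*0 = 169*0 = 0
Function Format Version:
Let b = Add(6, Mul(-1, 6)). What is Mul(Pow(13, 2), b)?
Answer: 0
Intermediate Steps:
b = 0 (b = Add(6, -6) = 0)
Mul(Pow(13, 2), b) = Mul(Pow(13, 2), 0) = Mul(169, 0) = 0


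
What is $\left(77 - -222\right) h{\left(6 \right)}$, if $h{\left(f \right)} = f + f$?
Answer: $3588$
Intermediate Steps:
$h{\left(f \right)} = 2 f$
$\left(77 - -222\right) h{\left(6 \right)} = \left(77 - -222\right) 2 \cdot 6 = \left(77 + 222\right) 12 = 299 \cdot 12 = 3588$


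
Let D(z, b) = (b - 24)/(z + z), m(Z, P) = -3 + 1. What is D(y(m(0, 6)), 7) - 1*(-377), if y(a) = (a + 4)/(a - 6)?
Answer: 411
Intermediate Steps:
m(Z, P) = -2
y(a) = (4 + a)/(-6 + a)
D(z, b) = (-24 + b)/(2*z) (D(z, b) = (-24 + b)/((2*z)) = (-24 + b)*(1/(2*z)) = (-24 + b)/(2*z))
D(y(m(0, 6)), 7) - 1*(-377) = (-24 + 7)/(2*(((4 - 2)/(-6 - 2)))) - 1*(-377) = (½)*(-17)/(2/(-8)) + 377 = (½)*(-17)/(-⅛*2) + 377 = (½)*(-17)/(-¼) + 377 = (½)*(-4)*(-17) + 377 = 34 + 377 = 411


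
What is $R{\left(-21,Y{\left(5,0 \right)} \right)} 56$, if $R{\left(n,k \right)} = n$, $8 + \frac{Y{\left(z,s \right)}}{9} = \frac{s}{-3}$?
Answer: $-1176$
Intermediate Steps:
$Y{\left(z,s \right)} = -72 - 3 s$ ($Y{\left(z,s \right)} = -72 + 9 \frac{s}{-3} = -72 + 9 s \left(- \frac{1}{3}\right) = -72 + 9 \left(- \frac{s}{3}\right) = -72 - 3 s$)
$R{\left(-21,Y{\left(5,0 \right)} \right)} 56 = \left(-21\right) 56 = -1176$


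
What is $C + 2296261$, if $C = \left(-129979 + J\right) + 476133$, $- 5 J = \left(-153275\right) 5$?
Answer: $2795690$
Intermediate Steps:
$J = 153275$ ($J = - \frac{\left(-153275\right) 5}{5} = \left(- \frac{1}{5}\right) \left(-766375\right) = 153275$)
$C = 499429$ ($C = \left(-129979 + 153275\right) + 476133 = 23296 + 476133 = 499429$)
$C + 2296261 = 499429 + 2296261 = 2795690$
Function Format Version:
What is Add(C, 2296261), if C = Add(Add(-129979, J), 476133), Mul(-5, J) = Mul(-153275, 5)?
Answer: 2795690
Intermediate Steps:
J = 153275 (J = Mul(Rational(-1, 5), Mul(-153275, 5)) = Mul(Rational(-1, 5), -766375) = 153275)
C = 499429 (C = Add(Add(-129979, 153275), 476133) = Add(23296, 476133) = 499429)
Add(C, 2296261) = Add(499429, 2296261) = 2795690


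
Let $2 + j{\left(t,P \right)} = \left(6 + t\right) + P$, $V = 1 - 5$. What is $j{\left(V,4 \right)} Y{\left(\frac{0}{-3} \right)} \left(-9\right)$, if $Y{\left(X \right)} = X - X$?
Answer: $0$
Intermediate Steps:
$V = -4$ ($V = 1 - 5 = -4$)
$j{\left(t,P \right)} = 4 + P + t$ ($j{\left(t,P \right)} = -2 + \left(\left(6 + t\right) + P\right) = -2 + \left(6 + P + t\right) = 4 + P + t$)
$Y{\left(X \right)} = 0$
$j{\left(V,4 \right)} Y{\left(\frac{0}{-3} \right)} \left(-9\right) = \left(4 + 4 - 4\right) 0 \left(-9\right) = 4 \cdot 0 \left(-9\right) = 0 \left(-9\right) = 0$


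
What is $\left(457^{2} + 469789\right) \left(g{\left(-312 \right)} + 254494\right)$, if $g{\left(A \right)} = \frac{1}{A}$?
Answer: $\frac{26942650331513}{156} \approx 1.7271 \cdot 10^{11}$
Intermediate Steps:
$\left(457^{2} + 469789\right) \left(g{\left(-312 \right)} + 254494\right) = \left(457^{2} + 469789\right) \left(\frac{1}{-312} + 254494\right) = \left(208849 + 469789\right) \left(- \frac{1}{312} + 254494\right) = 678638 \cdot \frac{79402127}{312} = \frac{26942650331513}{156}$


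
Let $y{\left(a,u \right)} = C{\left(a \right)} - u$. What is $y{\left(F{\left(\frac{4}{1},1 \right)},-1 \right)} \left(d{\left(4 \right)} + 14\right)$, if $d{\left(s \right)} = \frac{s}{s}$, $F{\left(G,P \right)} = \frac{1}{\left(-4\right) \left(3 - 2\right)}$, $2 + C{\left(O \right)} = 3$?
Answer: $30$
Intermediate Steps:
$C{\left(O \right)} = 1$ ($C{\left(O \right)} = -2 + 3 = 1$)
$F{\left(G,P \right)} = - \frac{1}{4}$ ($F{\left(G,P \right)} = \frac{1}{\left(-4\right) 1} = \frac{1}{-4} = - \frac{1}{4}$)
$d{\left(s \right)} = 1$
$y{\left(a,u \right)} = 1 - u$
$y{\left(F{\left(\frac{4}{1},1 \right)},-1 \right)} \left(d{\left(4 \right)} + 14\right) = \left(1 - -1\right) \left(1 + 14\right) = \left(1 + 1\right) 15 = 2 \cdot 15 = 30$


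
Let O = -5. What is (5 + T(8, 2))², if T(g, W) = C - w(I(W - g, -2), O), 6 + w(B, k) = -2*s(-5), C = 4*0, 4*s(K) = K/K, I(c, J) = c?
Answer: 529/4 ≈ 132.25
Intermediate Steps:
s(K) = ¼ (s(K) = (K/K)/4 = (¼)*1 = ¼)
C = 0
w(B, k) = -13/2 (w(B, k) = -6 - 2*¼ = -6 - ½ = -13/2)
T(g, W) = 13/2 (T(g, W) = 0 - 1*(-13/2) = 0 + 13/2 = 13/2)
(5 + T(8, 2))² = (5 + 13/2)² = (23/2)² = 529/4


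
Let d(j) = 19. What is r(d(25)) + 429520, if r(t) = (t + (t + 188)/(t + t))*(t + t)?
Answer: 430449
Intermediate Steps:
r(t) = 2*t*(t + (188 + t)/(2*t)) (r(t) = (t + (188 + t)/((2*t)))*(2*t) = (t + (188 + t)*(1/(2*t)))*(2*t) = (t + (188 + t)/(2*t))*(2*t) = 2*t*(t + (188 + t)/(2*t)))
r(d(25)) + 429520 = (188 + 19 + 2*19**2) + 429520 = (188 + 19 + 2*361) + 429520 = (188 + 19 + 722) + 429520 = 929 + 429520 = 430449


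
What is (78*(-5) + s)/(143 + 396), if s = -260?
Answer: -650/539 ≈ -1.2059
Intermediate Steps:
(78*(-5) + s)/(143 + 396) = (78*(-5) - 260)/(143 + 396) = (-390 - 260)/539 = -650*1/539 = -650/539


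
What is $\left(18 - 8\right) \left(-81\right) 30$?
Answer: $-24300$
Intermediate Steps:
$\left(18 - 8\right) \left(-81\right) 30 = 10 \left(-81\right) 30 = \left(-810\right) 30 = -24300$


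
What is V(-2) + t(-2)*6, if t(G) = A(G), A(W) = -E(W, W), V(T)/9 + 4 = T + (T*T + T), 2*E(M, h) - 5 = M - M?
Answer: -51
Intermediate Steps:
E(M, h) = 5/2 (E(M, h) = 5/2 + (M - M)/2 = 5/2 + (½)*0 = 5/2 + 0 = 5/2)
V(T) = -36 + 9*T² + 18*T (V(T) = -36 + 9*(T + (T*T + T)) = -36 + 9*(T + (T² + T)) = -36 + 9*(T + (T + T²)) = -36 + 9*(T² + 2*T) = -36 + (9*T² + 18*T) = -36 + 9*T² + 18*T)
A(W) = -5/2 (A(W) = -1*5/2 = -5/2)
t(G) = -5/2
V(-2) + t(-2)*6 = (-36 + 9*(-2)² + 18*(-2)) - 5/2*6 = (-36 + 9*4 - 36) - 15 = (-36 + 36 - 36) - 15 = -36 - 15 = -51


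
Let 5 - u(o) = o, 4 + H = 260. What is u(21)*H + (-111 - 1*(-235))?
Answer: -3972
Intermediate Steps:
H = 256 (H = -4 + 260 = 256)
u(o) = 5 - o
u(21)*H + (-111 - 1*(-235)) = (5 - 1*21)*256 + (-111 - 1*(-235)) = (5 - 21)*256 + (-111 + 235) = -16*256 + 124 = -4096 + 124 = -3972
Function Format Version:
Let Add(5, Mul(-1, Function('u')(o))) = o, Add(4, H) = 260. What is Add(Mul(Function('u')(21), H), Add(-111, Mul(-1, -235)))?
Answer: -3972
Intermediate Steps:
H = 256 (H = Add(-4, 260) = 256)
Function('u')(o) = Add(5, Mul(-1, o))
Add(Mul(Function('u')(21), H), Add(-111, Mul(-1, -235))) = Add(Mul(Add(5, Mul(-1, 21)), 256), Add(-111, Mul(-1, -235))) = Add(Mul(Add(5, -21), 256), Add(-111, 235)) = Add(Mul(-16, 256), 124) = Add(-4096, 124) = -3972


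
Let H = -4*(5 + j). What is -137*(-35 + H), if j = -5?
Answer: 4795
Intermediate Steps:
H = 0 (H = -4*(5 - 5) = -4*0 = 0)
-137*(-35 + H) = -137*(-35 + 0) = -137*(-35) = 4795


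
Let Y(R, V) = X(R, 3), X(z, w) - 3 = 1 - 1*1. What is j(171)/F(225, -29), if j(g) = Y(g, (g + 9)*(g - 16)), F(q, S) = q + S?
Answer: 3/196 ≈ 0.015306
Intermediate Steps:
F(q, S) = S + q
X(z, w) = 3 (X(z, w) = 3 + (1 - 1*1) = 3 + (1 - 1) = 3 + 0 = 3)
Y(R, V) = 3
j(g) = 3
j(171)/F(225, -29) = 3/(-29 + 225) = 3/196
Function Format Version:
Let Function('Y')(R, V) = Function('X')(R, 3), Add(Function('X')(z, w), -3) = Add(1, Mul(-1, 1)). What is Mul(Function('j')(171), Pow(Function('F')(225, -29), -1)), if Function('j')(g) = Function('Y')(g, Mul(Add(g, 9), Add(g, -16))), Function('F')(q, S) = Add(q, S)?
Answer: Rational(3, 196) ≈ 0.015306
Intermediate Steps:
Function('F')(q, S) = Add(S, q)
Function('X')(z, w) = 3 (Function('X')(z, w) = Add(3, Add(1, Mul(-1, 1))) = Add(3, Add(1, -1)) = Add(3, 0) = 3)
Function('Y')(R, V) = 3
Function('j')(g) = 3
Mul(Function('j')(171), Pow(Function('F')(225, -29), -1)) = Mul(3, Pow(Add(-29, 225), -1)) = Mul(3, Pow(196, -1)) = Mul(3, Rational(1, 196)) = Rational(3, 196)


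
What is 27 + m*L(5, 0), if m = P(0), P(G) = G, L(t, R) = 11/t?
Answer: 27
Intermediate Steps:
m = 0
27 + m*L(5, 0) = 27 + 0*(11/5) = 27 + 0 = 27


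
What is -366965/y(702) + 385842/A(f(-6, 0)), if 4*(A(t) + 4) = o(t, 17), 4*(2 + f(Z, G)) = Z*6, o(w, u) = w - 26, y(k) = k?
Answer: -1102893481/37206 ≈ -29643.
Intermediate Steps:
o(w, u) = -26 + w
f(Z, G) = -2 + 3*Z/2 (f(Z, G) = -2 + (Z*6)/4 = -2 + (6*Z)/4 = -2 + 3*Z/2)
A(t) = -21/2 + t/4 (A(t) = -4 + (-26 + t)/4 = -4 + (-13/2 + t/4) = -21/2 + t/4)
-366965/y(702) + 385842/A(f(-6, 0)) = -366965/702 + 385842/(-21/2 + (-2 + (3/2)*(-6))/4) = -366965*1/702 + 385842/(-21/2 + (-2 - 9)/4) = -366965/702 + 385842/(-21/2 + (¼)*(-11)) = -366965/702 + 385842/(-21/2 - 11/4) = -366965/702 + 385842/(-53/4) = -366965/702 + 385842*(-4/53) = -366965/702 - 1543368/53 = -1102893481/37206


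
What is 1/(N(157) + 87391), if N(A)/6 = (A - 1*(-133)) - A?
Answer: 1/88189 ≈ 1.1339e-5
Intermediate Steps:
N(A) = 798 (N(A) = 6*((A - 1*(-133)) - A) = 6*((A + 133) - A) = 6*((133 + A) - A) = 6*133 = 798)
1/(N(157) + 87391) = 1/(798 + 87391) = 1/88189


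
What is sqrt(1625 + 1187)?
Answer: 2*sqrt(703) ≈ 53.028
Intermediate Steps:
sqrt(1625 + 1187) = sqrt(2812) = 2*sqrt(703)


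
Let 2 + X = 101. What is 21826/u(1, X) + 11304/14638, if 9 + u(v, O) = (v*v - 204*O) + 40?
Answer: -22888783/73790158 ≈ -0.31019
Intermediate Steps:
X = 99 (X = -2 + 101 = 99)
u(v, O) = 31 + v² - 204*O (u(v, O) = -9 + ((v*v - 204*O) + 40) = -9 + ((v² - 204*O) + 40) = -9 + (40 + v² - 204*O) = 31 + v² - 204*O)
21826/u(1, X) + 11304/14638 = 21826/(31 + 1² - 204*99) + 11304/14638 = 21826/(31 + 1 - 20196) + 11304*(1/14638) = 21826/(-20164) + 5652/7319 = 21826*(-1/20164) + 5652/7319 = -10913/10082 + 5652/7319 = -22888783/73790158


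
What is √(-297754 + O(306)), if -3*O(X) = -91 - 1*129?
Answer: I*√2679126/3 ≈ 545.6*I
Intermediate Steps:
O(X) = 220/3 (O(X) = -(-91 - 1*129)/3 = -(-91 - 129)/3 = -⅓*(-220) = 220/3)
√(-297754 + O(306)) = √(-297754 + 220/3) = √(-893042/3) = I*√2679126/3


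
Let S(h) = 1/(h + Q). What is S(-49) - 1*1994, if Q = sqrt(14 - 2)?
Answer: -4763715/2389 - 2*sqrt(3)/2389 ≈ -1994.0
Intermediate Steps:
Q = 2*sqrt(3) (Q = sqrt(12) = 2*sqrt(3) ≈ 3.4641)
S(h) = 1/(h + 2*sqrt(3))
S(-49) - 1*1994 = 1/(-49 + 2*sqrt(3)) - 1*1994 = 1/(-49 + 2*sqrt(3)) - 1994 = -1994 + 1/(-49 + 2*sqrt(3))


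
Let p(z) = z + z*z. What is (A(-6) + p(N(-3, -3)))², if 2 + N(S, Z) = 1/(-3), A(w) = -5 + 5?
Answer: 784/81 ≈ 9.6790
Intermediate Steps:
A(w) = 0
N(S, Z) = -7/3 (N(S, Z) = -2 + 1/(-3) = -2 - ⅓ = -7/3)
p(z) = z + z²
(A(-6) + p(N(-3, -3)))² = (0 - 7*(1 - 7/3)/3)² = (0 - 7/3*(-4/3))² = (0 + 28/9)² = (28/9)² = 784/81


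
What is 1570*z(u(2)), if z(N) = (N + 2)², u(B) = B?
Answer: 25120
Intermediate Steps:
z(N) = (2 + N)²
1570*z(u(2)) = 1570*(2 + 2)² = 1570*4² = 1570*16 = 25120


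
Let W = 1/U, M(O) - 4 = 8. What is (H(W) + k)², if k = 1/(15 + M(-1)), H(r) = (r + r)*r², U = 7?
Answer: 157609/85766121 ≈ 0.0018377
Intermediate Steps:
M(O) = 12 (M(O) = 4 + 8 = 12)
W = ⅐ (W = 1/7 = ⅐ ≈ 0.14286)
H(r) = 2*r³ (H(r) = (2*r)*r² = 2*r³)
k = 1/27 (k = 1/(15 + 12) = 1/27 ≈ 0.037037)
(H(W) + k)² = (2*(⅐)³ + 1/27)² = (2*(1/343) + 1/27)² = (2/343 + 1/27)² = (397/9261)² = 157609/85766121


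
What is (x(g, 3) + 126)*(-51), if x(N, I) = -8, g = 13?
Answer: -6018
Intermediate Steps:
(x(g, 3) + 126)*(-51) = (-8 + 126)*(-51) = 118*(-51) = -6018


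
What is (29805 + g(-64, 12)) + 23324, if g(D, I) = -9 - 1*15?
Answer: 53105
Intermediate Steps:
g(D, I) = -24 (g(D, I) = -9 - 15 = -24)
(29805 + g(-64, 12)) + 23324 = (29805 - 24) + 23324 = 29781 + 23324 = 53105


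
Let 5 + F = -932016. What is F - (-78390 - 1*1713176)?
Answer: 859545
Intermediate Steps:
F = -932021 (F = -5 - 932016 = -932021)
F - (-78390 - 1*1713176) = -932021 - (-78390 - 1*1713176) = -932021 - (-78390 - 1713176) = -932021 - 1*(-1791566) = -932021 + 1791566 = 859545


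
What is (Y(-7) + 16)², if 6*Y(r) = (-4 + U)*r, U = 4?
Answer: 256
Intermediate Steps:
Y(r) = 0 (Y(r) = ((-4 + 4)*r)/6 = (0*r)/6 = (⅙)*0 = 0)
(Y(-7) + 16)² = (0 + 16)² = 16² = 256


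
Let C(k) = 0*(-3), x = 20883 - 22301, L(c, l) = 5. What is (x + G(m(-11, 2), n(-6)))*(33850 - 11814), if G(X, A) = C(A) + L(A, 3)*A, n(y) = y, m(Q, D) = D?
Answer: -31908128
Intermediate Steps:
x = -1418
C(k) = 0
G(X, A) = 5*A (G(X, A) = 0 + 5*A = 5*A)
(x + G(m(-11, 2), n(-6)))*(33850 - 11814) = (-1418 + 5*(-6))*(33850 - 11814) = (-1418 - 30)*22036 = -1448*22036 = -31908128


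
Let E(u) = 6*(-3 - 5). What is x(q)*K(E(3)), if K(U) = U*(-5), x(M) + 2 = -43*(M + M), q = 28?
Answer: -578400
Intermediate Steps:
E(u) = -48 (E(u) = 6*(-8) = -48)
x(M) = -2 - 86*M (x(M) = -2 - 43*(M + M) = -2 - 86*M)
K(U) = -5*U
x(q)*K(E(3)) = (-2 - 86*28)*(-5*(-48)) = (-2 - 2408)*240 = -2410*240 = -578400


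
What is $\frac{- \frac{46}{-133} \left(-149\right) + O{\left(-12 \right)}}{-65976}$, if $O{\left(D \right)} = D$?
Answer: $\frac{4225}{4387404} \approx 0.00096298$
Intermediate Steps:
$\frac{- \frac{46}{-133} \left(-149\right) + O{\left(-12 \right)}}{-65976} = \frac{- \frac{46}{-133} \left(-149\right) - 12}{-65976} = \left(\left(-46\right) \left(- \frac{1}{133}\right) \left(-149\right) - 12\right) \left(- \frac{1}{65976}\right) = \left(\frac{46}{133} \left(-149\right) - 12\right) \left(- \frac{1}{65976}\right) = \left(- \frac{6854}{133} - 12\right) \left(- \frac{1}{65976}\right) = \left(- \frac{8450}{133}\right) \left(- \frac{1}{65976}\right) = \frac{4225}{4387404}$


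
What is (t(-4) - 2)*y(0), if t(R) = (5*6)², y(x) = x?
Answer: 0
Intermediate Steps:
t(R) = 900 (t(R) = 30² = 900)
(t(-4) - 2)*y(0) = (900 - 2)*0 = 898*0 = 0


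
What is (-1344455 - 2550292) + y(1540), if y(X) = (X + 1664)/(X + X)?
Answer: -2998954389/770 ≈ -3.8947e+6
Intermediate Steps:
y(X) = (1664 + X)/(2*X) (y(X) = (1664 + X)/((2*X)) = (1664 + X)*(1/(2*X)) = (1664 + X)/(2*X))
(-1344455 - 2550292) + y(1540) = (-1344455 - 2550292) + (1/2)*(1664 + 1540)/1540 = -3894747 + (1/2)*(1/1540)*3204 = -3894747 + 801/770 = -2998954389/770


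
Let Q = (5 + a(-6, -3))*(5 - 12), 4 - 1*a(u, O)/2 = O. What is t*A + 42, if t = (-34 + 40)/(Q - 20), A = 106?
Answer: 1930/51 ≈ 37.843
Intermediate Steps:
a(u, O) = 8 - 2*O
Q = -133 (Q = (5 + (8 - 2*(-3)))*(5 - 12) = (5 + (8 + 6))*(-7) = (5 + 14)*(-7) = 19*(-7) = -133)
t = -2/51 (t = (-34 + 40)/(-133 - 20) = 6/(-153) = 6*(-1/153) = -2/51 ≈ -0.039216)
t*A + 42 = -2/51*106 + 42 = -212/51 + 42 = 1930/51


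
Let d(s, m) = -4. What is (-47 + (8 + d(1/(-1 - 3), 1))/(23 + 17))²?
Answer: 219961/100 ≈ 2199.6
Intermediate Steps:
(-47 + (8 + d(1/(-1 - 3), 1))/(23 + 17))² = (-47 + (8 - 4)/(23 + 17))² = (-47 + 4/40)² = (-47 + 4*(1/40))² = (-47 + ⅒)² = (-469/10)² = 219961/100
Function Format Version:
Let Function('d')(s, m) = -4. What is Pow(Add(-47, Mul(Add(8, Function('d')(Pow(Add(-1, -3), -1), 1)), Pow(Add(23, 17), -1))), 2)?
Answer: Rational(219961, 100) ≈ 2199.6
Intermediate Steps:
Pow(Add(-47, Mul(Add(8, Function('d')(Pow(Add(-1, -3), -1), 1)), Pow(Add(23, 17), -1))), 2) = Pow(Add(-47, Mul(Add(8, -4), Pow(Add(23, 17), -1))), 2) = Pow(Add(-47, Mul(4, Pow(40, -1))), 2) = Pow(Add(-47, Mul(4, Rational(1, 40))), 2) = Pow(Add(-47, Rational(1, 10)), 2) = Pow(Rational(-469, 10), 2) = Rational(219961, 100)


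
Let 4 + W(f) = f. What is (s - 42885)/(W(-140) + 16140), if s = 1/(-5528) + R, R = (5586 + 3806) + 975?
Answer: -59919835/29475296 ≈ -2.0329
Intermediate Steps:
R = 10367 (R = 9392 + 975 = 10367)
W(f) = -4 + f
s = 57308775/5528 (s = 1/(-5528) + 10367 = -1/5528 + 10367 = 57308775/5528 ≈ 10367.)
(s - 42885)/(W(-140) + 16140) = (57308775/5528 - 42885)/((-4 - 140) + 16140) = -179759505/(5528*(-144 + 16140)) = -179759505/5528/15996 = -179759505/5528*1/15996 = -59919835/29475296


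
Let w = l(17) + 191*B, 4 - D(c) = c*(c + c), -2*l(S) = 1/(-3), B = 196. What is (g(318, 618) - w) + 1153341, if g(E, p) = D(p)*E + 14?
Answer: -1450718839/6 ≈ -2.4179e+8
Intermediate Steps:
l(S) = 1/6 (l(S) = -1/2/(-3) = -1/2*(-1/3) = 1/6)
D(c) = 4 - 2*c**2 (D(c) = 4 - c*(c + c) = 4 - c*2*c = 4 - 2*c**2)
w = 224617/6 (w = 1/6 + 191*196 = 1/6 + 37436 = 224617/6 ≈ 37436.)
g(E, p) = 14 + E*(4 - 2*p**2) (g(E, p) = (4 - 2*p**2)*E + 14 = E*(4 - 2*p**2) + 14 = 14 + E*(4 - 2*p**2))
(g(318, 618) - w) + 1153341 = ((14 - 2*318*(-2 + 618**2)) - 1*224617/6) + 1153341 = ((14 - 2*318*(-2 + 381924)) - 224617/6) + 1153341 = ((14 - 2*318*381922) - 224617/6) + 1153341 = ((14 - 242902392) - 224617/6) + 1153341 = (-242902378 - 224617/6) + 1153341 = -1457638885/6 + 1153341 = -1450718839/6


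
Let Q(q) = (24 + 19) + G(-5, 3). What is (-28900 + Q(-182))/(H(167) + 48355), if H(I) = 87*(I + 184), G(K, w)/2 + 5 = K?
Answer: -28877/78892 ≈ -0.36603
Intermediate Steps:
G(K, w) = -10 + 2*K
H(I) = 16008 + 87*I (H(I) = 87*(184 + I) = 16008 + 87*I)
Q(q) = 23 (Q(q) = (24 + 19) + (-10 + 2*(-5)) = 43 + (-10 - 10) = 43 - 20 = 23)
(-28900 + Q(-182))/(H(167) + 48355) = (-28900 + 23)/((16008 + 87*167) + 48355) = -28877/((16008 + 14529) + 48355) = -28877/(30537 + 48355) = -28877/78892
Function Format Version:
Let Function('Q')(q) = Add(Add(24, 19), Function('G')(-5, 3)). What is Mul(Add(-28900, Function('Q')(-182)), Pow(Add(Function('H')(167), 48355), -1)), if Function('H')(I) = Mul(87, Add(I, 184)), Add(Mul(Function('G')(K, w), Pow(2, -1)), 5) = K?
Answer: Rational(-28877, 78892) ≈ -0.36603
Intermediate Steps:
Function('G')(K, w) = Add(-10, Mul(2, K))
Function('H')(I) = Add(16008, Mul(87, I)) (Function('H')(I) = Mul(87, Add(184, I)) = Add(16008, Mul(87, I)))
Function('Q')(q) = 23 (Function('Q')(q) = Add(Add(24, 19), Add(-10, Mul(2, -5))) = Add(43, Add(-10, -10)) = Add(43, -20) = 23)
Mul(Add(-28900, Function('Q')(-182)), Pow(Add(Function('H')(167), 48355), -1)) = Mul(Add(-28900, 23), Pow(Add(Add(16008, Mul(87, 167)), 48355), -1)) = Mul(-28877, Pow(Add(Add(16008, 14529), 48355), -1)) = Mul(-28877, Pow(Add(30537, 48355), -1)) = Mul(-28877, Pow(78892, -1)) = Mul(-28877, Rational(1, 78892)) = Rational(-28877, 78892)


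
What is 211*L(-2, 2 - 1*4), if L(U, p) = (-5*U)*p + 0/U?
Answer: -4220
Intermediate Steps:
L(U, p) = -5*U*p (L(U, p) = -5*U*p + 0 = -5*U*p)
211*L(-2, 2 - 1*4) = 211*(-5*(-2)*(2 - 1*4)) = 211*(-5*(-2)*(2 - 4)) = 211*(-5*(-2)*(-2)) = 211*(-20) = -4220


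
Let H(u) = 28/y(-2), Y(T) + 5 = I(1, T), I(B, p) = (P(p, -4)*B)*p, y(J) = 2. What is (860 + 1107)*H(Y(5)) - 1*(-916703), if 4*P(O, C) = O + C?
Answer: 944241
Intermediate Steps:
P(O, C) = C/4 + O/4 (P(O, C) = (O + C)/4 = (C + O)/4 = C/4 + O/4)
I(B, p) = B*p*(-1 + p/4) (I(B, p) = (((1/4)*(-4) + p/4)*B)*p = ((-1 + p/4)*B)*p = (B*(-1 + p/4))*p = B*p*(-1 + p/4))
Y(T) = -5 + T*(-4 + T)/4 (Y(T) = -5 + (1/4)*1*T*(-4 + T) = -5 + T*(-4 + T)/4)
H(u) = 14 (H(u) = 28/2 = 28*(1/2) = 14)
(860 + 1107)*H(Y(5)) - 1*(-916703) = (860 + 1107)*14 - 1*(-916703) = 1967*14 + 916703 = 27538 + 916703 = 944241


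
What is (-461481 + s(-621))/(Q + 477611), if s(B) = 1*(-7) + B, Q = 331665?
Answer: -462109/809276 ≈ -0.57102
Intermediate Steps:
s(B) = -7 + B
(-461481 + s(-621))/(Q + 477611) = (-461481 + (-7 - 621))/(331665 + 477611) = (-461481 - 628)/809276 = -462109*1/809276 = -462109/809276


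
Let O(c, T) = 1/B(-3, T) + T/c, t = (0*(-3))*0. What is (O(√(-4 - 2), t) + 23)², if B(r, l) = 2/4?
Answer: 625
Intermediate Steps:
t = 0 (t = 0*0 = 0)
B(r, l) = ½ (B(r, l) = 2*(¼) = ½)
O(c, T) = 2 + T/c (O(c, T) = 1/(½) + T/c = 1*2 + T/c = 2 + T/c)
(O(√(-4 - 2), t) + 23)² = ((2 + 0/(√(-4 - 2))) + 23)² = ((2 + 0/(√(-6))) + 23)² = ((2 + 0/((I*√6))) + 23)² = ((2 + 0*(-I*√6/6)) + 23)² = ((2 + 0) + 23)² = (2 + 23)² = 25² = 625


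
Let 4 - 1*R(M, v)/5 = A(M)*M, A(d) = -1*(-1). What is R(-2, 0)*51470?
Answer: 1544100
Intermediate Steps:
A(d) = 1
R(M, v) = 20 - 5*M
R(-2, 0)*51470 = (20 - 5*(-2))*51470 = (20 + 10)*51470 = 30*51470 = 1544100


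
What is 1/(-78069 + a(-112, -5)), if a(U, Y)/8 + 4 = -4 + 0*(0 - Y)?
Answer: -1/78133 ≈ -1.2799e-5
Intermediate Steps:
a(U, Y) = -64 (a(U, Y) = -32 + 8*(-4 + 0*(0 - Y)) = -32 + 8*(-4 + 0*(-Y)) = -32 + 8*(-4 + 0) = -32 + 8*(-4) = -32 - 32 = -64)
1/(-78069 + a(-112, -5)) = 1/(-78069 - 64) = 1/(-78133) = -1/78133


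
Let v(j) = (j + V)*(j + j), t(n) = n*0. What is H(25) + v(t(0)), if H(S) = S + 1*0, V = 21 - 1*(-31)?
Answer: 25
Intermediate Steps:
V = 52 (V = 21 + 31 = 52)
t(n) = 0
v(j) = 2*j*(52 + j) (v(j) = (j + 52)*(j + j) = (52 + j)*(2*j) = 2*j*(52 + j))
H(S) = S (H(S) = S + 0 = S)
H(25) + v(t(0)) = 25 + 2*0*(52 + 0) = 25 + 2*0*52 = 25 + 0 = 25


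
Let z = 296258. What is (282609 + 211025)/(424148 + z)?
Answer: 246817/360203 ≈ 0.68522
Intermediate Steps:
(282609 + 211025)/(424148 + z) = (282609 + 211025)/(424148 + 296258) = 493634/720406 = 493634*(1/720406) = 246817/360203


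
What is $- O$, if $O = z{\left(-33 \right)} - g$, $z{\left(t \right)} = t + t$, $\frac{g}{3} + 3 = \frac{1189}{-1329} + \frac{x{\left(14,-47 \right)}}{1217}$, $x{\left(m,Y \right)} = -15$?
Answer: $\frac{29263519}{539131} \approx 54.279$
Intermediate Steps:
$g = - \frac{6319127}{539131}$ ($g = -9 + 3 \left(\frac{1189}{-1329} - \frac{15}{1217}\right) = -9 + 3 \left(1189 \left(- \frac{1}{1329}\right) - \frac{15}{1217}\right) = -9 + 3 \left(- \frac{1189}{1329} - \frac{15}{1217}\right) = -9 + 3 \left(- \frac{1466948}{1617393}\right) = -9 - \frac{1466948}{539131} = - \frac{6319127}{539131} \approx -11.721$)
$z{\left(t \right)} = 2 t$
$O = - \frac{29263519}{539131}$ ($O = 2 \left(-33\right) - - \frac{6319127}{539131} = -66 + \frac{6319127}{539131} = - \frac{29263519}{539131} \approx -54.279$)
$- O = \left(-1\right) \left(- \frac{29263519}{539131}\right) = \frac{29263519}{539131}$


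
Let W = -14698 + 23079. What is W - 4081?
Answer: 4300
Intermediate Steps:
W = 8381
W - 4081 = 8381 - 4081 = 4300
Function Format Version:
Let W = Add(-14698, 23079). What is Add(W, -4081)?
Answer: 4300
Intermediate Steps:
W = 8381
Add(W, -4081) = Add(8381, -4081) = 4300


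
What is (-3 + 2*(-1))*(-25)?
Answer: 125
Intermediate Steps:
(-3 + 2*(-1))*(-25) = (-3 - 2)*(-25) = -5*(-25) = 125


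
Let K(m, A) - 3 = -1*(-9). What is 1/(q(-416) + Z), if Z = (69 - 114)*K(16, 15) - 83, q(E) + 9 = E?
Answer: -1/1048 ≈ -0.00095420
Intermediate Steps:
q(E) = -9 + E
K(m, A) = 12 (K(m, A) = 3 - 1*(-9) = 3 + 9 = 12)
Z = -623 (Z = (69 - 114)*12 - 83 = -45*12 - 83 = -540 - 83 = -623)
1/(q(-416) + Z) = 1/((-9 - 416) - 623) = 1/(-425 - 623) = 1/(-1048) = -1/1048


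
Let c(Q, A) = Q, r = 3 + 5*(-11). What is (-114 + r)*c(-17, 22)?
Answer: 2822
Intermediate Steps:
r = -52 (r = 3 - 55 = -52)
(-114 + r)*c(-17, 22) = (-114 - 52)*(-17) = -166*(-17) = 2822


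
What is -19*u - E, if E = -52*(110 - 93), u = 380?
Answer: -6336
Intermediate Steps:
E = -884 (E = -52*17 = -884)
-19*u - E = -19*380 - 1*(-884) = -7220 + 884 = -6336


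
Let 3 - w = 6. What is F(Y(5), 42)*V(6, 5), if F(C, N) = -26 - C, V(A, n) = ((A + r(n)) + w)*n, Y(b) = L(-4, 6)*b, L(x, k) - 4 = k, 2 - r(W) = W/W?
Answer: -1520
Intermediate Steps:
w = -3 (w = 3 - 1*6 = 3 - 6 = -3)
r(W) = 1 (r(W) = 2 - W/W = 2 - 1*1 = 2 - 1 = 1)
L(x, k) = 4 + k
Y(b) = 10*b (Y(b) = (4 + 6)*b = 10*b)
V(A, n) = n*(-2 + A) (V(A, n) = ((A + 1) - 3)*n = ((1 + A) - 3)*n = (-2 + A)*n = n*(-2 + A))
F(Y(5), 42)*V(6, 5) = (-26 - 10*5)*(5*(-2 + 6)) = (-26 - 1*50)*(5*4) = (-26 - 50)*20 = -76*20 = -1520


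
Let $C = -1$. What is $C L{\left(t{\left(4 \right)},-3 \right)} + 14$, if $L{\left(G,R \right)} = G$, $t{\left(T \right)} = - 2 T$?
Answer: $22$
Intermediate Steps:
$C L{\left(t{\left(4 \right)},-3 \right)} + 14 = - \left(-2\right) 4 + 14 = \left(-1\right) \left(-8\right) + 14 = 8 + 14 = 22$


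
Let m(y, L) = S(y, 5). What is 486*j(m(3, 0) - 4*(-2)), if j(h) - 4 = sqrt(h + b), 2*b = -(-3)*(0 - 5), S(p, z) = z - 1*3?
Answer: 1944 + 243*sqrt(10) ≈ 2712.4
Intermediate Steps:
S(p, z) = -3 + z (S(p, z) = z - 3 = -3 + z)
b = -15/2 (b = (-(-3)*(0 - 5))/2 = (-(-3)*(-5))/2 = (-1*15)/2 = (1/2)*(-15) = -15/2 ≈ -7.5000)
m(y, L) = 2 (m(y, L) = -3 + 5 = 2)
j(h) = 4 + sqrt(-15/2 + h) (j(h) = 4 + sqrt(h - 15/2) = 4 + sqrt(-15/2 + h))
486*j(m(3, 0) - 4*(-2)) = 486*(4 + sqrt(-30 + 4*(2 - 4*(-2)))/2) = 486*(4 + sqrt(-30 + 4*(2 - 1*(-8)))/2) = 486*(4 + sqrt(-30 + 4*(2 + 8))/2) = 486*(4 + sqrt(-30 + 4*10)/2) = 486*(4 + sqrt(-30 + 40)/2) = 486*(4 + sqrt(10)/2) = 1944 + 243*sqrt(10)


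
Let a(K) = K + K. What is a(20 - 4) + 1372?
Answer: 1404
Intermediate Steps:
a(K) = 2*K
a(20 - 4) + 1372 = 2*(20 - 4) + 1372 = 2*16 + 1372 = 32 + 1372 = 1404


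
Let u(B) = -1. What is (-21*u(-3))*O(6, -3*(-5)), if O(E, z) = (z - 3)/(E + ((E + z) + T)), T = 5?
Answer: 63/8 ≈ 7.8750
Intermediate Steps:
O(E, z) = (-3 + z)/(5 + z + 2*E) (O(E, z) = (z - 3)/(E + ((E + z) + 5)) = (-3 + z)/(E + (5 + E + z)) = (-3 + z)/(5 + z + 2*E))
(-21*u(-3))*O(6, -3*(-5)) = (-21*(-1))*((-3 - 3*(-5))/(5 - 3*(-5) + 2*6)) = 21*((-3 + 15)/(5 + 15 + 12)) = 21*(12/32) = 21*((1/32)*12) = 21*(3/8) = 63/8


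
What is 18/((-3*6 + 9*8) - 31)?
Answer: 18/23 ≈ 0.78261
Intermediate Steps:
18/((-3*6 + 9*8) - 31) = 18/((-18 + 72) - 31) = 18/(54 - 31) = 18/23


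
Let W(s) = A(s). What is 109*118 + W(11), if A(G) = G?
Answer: 12873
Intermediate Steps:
W(s) = s
109*118 + W(11) = 109*118 + 11 = 12862 + 11 = 12873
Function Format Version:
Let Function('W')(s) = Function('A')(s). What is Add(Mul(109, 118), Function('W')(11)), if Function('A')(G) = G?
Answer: 12873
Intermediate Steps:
Function('W')(s) = s
Add(Mul(109, 118), Function('W')(11)) = Add(Mul(109, 118), 11) = Add(12862, 11) = 12873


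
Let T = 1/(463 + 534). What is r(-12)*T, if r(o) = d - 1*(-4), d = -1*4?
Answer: 0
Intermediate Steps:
T = 1/997 ≈ 0.0010030
d = -4
r(o) = 0 (r(o) = -4 - 1*(-4) = -4 + 4 = 0)
r(-12)*T = 0*(1/997) = 0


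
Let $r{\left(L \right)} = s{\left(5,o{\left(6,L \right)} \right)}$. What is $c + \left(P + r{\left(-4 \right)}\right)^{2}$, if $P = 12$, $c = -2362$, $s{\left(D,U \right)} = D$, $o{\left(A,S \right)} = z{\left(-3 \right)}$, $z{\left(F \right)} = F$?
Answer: $-2073$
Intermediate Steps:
$o{\left(A,S \right)} = -3$
$r{\left(L \right)} = 5$
$c + \left(P + r{\left(-4 \right)}\right)^{2} = -2362 + \left(12 + 5\right)^{2} = -2362 + 17^{2} = -2362 + 289 = -2073$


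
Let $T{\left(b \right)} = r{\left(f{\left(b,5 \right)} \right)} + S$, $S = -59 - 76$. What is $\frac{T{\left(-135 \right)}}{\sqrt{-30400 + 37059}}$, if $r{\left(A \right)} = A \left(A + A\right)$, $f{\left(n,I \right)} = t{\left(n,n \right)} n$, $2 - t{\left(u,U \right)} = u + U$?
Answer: $\frac{2696716665 \sqrt{6659}}{6659} \approx 3.3047 \cdot 10^{7}$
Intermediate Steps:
$t{\left(u,U \right)} = 2 - U - u$ ($t{\left(u,U \right)} = 2 - \left(u + U\right) = 2 - \left(U + u\right) = 2 - U - u$)
$f{\left(n,I \right)} = n \left(2 - 2 n\right)$ ($f{\left(n,I \right)} = \left(2 - n - n\right) n = \left(2 - 2 n\right) n = n \left(2 - 2 n\right)$)
$r{\left(A \right)} = 2 A^{2}$ ($r{\left(A \right)} = A 2 A = 2 A^{2}$)
$S = -135$
$T{\left(b \right)} = -135 + 8 b^{2} \left(1 - b\right)^{2}$ ($T{\left(b \right)} = 2 \left(2 b \left(1 - b\right)\right)^{2} - 135 = 2 \cdot 4 b^{2} \left(1 - b\right)^{2} - 135 = 8 b^{2} \left(1 - b\right)^{2} - 135 = -135 + 8 b^{2} \left(1 - b\right)^{2}$)
$\frac{T{\left(-135 \right)}}{\sqrt{-30400 + 37059}} = \frac{-135 + 8 \left(-135\right)^{2} \left(-1 - 135\right)^{2}}{\sqrt{-30400 + 37059}} = \frac{-135 + 8 \cdot 18225 \left(-136\right)^{2}}{\sqrt{6659}} = \left(-135 + 8 \cdot 18225 \cdot 18496\right) \frac{\sqrt{6659}}{6659} = \left(-135 + 2696716800\right) \frac{\sqrt{6659}}{6659} = 2696716665 \frac{\sqrt{6659}}{6659} = \frac{2696716665 \sqrt{6659}}{6659}$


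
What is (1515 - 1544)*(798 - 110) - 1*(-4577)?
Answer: -15375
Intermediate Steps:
(1515 - 1544)*(798 - 110) - 1*(-4577) = -29*688 + 4577 = -19952 + 4577 = -15375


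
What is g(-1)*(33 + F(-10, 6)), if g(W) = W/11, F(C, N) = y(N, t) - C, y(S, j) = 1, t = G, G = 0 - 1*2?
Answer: -4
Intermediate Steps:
G = -2 (G = 0 - 2 = -2)
t = -2
F(C, N) = 1 - C
g(W) = W/11 (g(W) = W*(1/11) = W/11)
g(-1)*(33 + F(-10, 6)) = ((1/11)*(-1))*(33 + (1 - 1*(-10))) = -(33 + (1 + 10))/11 = -(33 + 11)/11 = -1/11*44 = -4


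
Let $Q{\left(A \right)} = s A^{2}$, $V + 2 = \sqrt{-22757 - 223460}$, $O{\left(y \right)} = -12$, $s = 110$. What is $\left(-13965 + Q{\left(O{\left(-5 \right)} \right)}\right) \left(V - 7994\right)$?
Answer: $-14992500 + 1875 i \sqrt{246217} \approx -1.4992 \cdot 10^{7} + 9.3038 \cdot 10^{5} i$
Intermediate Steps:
$V = -2 + i \sqrt{246217}$ ($V = -2 + \sqrt{-22757 - 223460} = -2 + \sqrt{-246217} = -2 + i \sqrt{246217} \approx -2.0 + 496.2 i$)
$Q{\left(A \right)} = 110 A^{2}$
$\left(-13965 + Q{\left(O{\left(-5 \right)} \right)}\right) \left(V - 7994\right) = \left(-13965 + 110 \left(-12\right)^{2}\right) \left(\left(-2 + i \sqrt{246217}\right) - 7994\right) = \left(-13965 + 110 \cdot 144\right) \left(\left(-2 + i \sqrt{246217}\right) - 7994\right) = \left(-13965 + 15840\right) \left(\left(-2 + i \sqrt{246217}\right) - 7994\right) = 1875 \left(-7996 + i \sqrt{246217}\right) = -14992500 + 1875 i \sqrt{246217}$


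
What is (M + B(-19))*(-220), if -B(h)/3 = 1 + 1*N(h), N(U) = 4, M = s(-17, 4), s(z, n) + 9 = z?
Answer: 9020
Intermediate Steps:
s(z, n) = -9 + z
M = -26 (M = -9 - 17 = -26)
B(h) = -15 (B(h) = -3*(1 + 1*4) = -3*(1 + 4) = -3*5 = -15)
(M + B(-19))*(-220) = (-26 - 15)*(-220) = -41*(-220) = 9020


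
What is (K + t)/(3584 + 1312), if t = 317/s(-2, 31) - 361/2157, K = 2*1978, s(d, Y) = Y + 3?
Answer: 290796623/359062848 ≈ 0.80988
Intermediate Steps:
s(d, Y) = 3 + Y
K = 3956
t = 671495/73338 (t = 317/(3 + 31) - 361/2157 = 317/34 - 361*1/2157 = 317*(1/34) - 361/2157 = 317/34 - 361/2157 = 671495/73338 ≈ 9.1562)
(K + t)/(3584 + 1312) = (3956 + 671495/73338)/(3584 + 1312) = (290796623/73338)/4896 = (290796623/73338)*(1/4896) = 290796623/359062848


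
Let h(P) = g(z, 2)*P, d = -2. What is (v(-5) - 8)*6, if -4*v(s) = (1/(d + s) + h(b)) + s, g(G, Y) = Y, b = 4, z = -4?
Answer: -366/7 ≈ -52.286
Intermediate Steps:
h(P) = 2*P
v(s) = -2 - s/4 - 1/(4*(-2 + s)) (v(s) = -((1/(-2 + s) + 2*4) + s)/4 = -((1/(-2 + s) + 8) + s)/4 = -((8 + 1/(-2 + s)) + s)/4 = -(8 + s + 1/(-2 + s))/4 = -2 - s/4 - 1/(4*(-2 + s)))
(v(-5) - 8)*6 = ((15 - 1*(-5)**2 - 6*(-5))/(4*(-2 - 5)) - 8)*6 = ((1/4)*(15 - 1*25 + 30)/(-7) - 8)*6 = ((1/4)*(-1/7)*(15 - 25 + 30) - 8)*6 = ((1/4)*(-1/7)*20 - 8)*6 = (-5/7 - 8)*6 = -61/7*6 = -366/7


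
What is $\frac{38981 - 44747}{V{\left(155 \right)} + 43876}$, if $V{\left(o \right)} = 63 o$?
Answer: $- \frac{5766}{53641} \approx -0.10749$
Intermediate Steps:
$\frac{38981 - 44747}{V{\left(155 \right)} + 43876} = \frac{38981 - 44747}{63 \cdot 155 + 43876} = - \frac{5766}{9765 + 43876} = - \frac{5766}{53641}$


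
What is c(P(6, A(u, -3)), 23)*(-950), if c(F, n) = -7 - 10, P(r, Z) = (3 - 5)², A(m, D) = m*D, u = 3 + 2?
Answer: 16150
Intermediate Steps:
u = 5
A(m, D) = D*m
P(r, Z) = 4 (P(r, Z) = (-2)² = 4)
c(F, n) = -17
c(P(6, A(u, -3)), 23)*(-950) = -17*(-950) = 16150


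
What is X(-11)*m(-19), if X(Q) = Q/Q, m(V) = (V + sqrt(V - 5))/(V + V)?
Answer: 1/2 - I*sqrt(6)/19 ≈ 0.5 - 0.12892*I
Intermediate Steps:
m(V) = (V + sqrt(-5 + V))/(2*V) (m(V) = (V + sqrt(-5 + V))/((2*V)) = (V + sqrt(-5 + V))*(1/(2*V)) = (V + sqrt(-5 + V))/(2*V))
X(Q) = 1
X(-11)*m(-19) = 1*((1/2)*(-19 + sqrt(-5 - 19))/(-19)) = 1*((1/2)*(-1/19)*(-19 + sqrt(-24))) = 1*((1/2)*(-1/19)*(-19 + 2*I*sqrt(6))) = 1*(1/2 - I*sqrt(6)/19) = 1/2 - I*sqrt(6)/19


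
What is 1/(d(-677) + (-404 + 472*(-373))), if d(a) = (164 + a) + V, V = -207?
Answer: -1/177180 ≈ -5.6440e-6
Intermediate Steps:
d(a) = -43 + a (d(a) = (164 + a) - 207 = -43 + a)
1/(d(-677) + (-404 + 472*(-373))) = 1/((-43 - 677) + (-404 + 472*(-373))) = 1/(-720 + (-404 - 176056)) = 1/(-720 - 176460) = 1/(-177180) = -1/177180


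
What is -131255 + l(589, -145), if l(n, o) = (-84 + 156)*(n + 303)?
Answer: -67031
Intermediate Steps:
l(n, o) = 21816 + 72*n (l(n, o) = 72*(303 + n) = 21816 + 72*n)
-131255 + l(589, -145) = -131255 + (21816 + 72*589) = -131255 + (21816 + 42408) = -131255 + 64224 = -67031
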